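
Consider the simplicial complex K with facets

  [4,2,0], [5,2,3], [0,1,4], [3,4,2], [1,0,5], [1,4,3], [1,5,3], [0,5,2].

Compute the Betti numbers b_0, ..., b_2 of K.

b_0 = 1, b_1 = 0, b_2 = 1.

We work with the vertex ordering 0 < 1 < 2 < 3 < 4 < 5. The simplices of K, each written with vertices in increasing order, are:

  0-simplices (6): [0], [1], [2], [3], [4], [5]
  1-simplices (12): [0,1], [0,2], [0,4], [0,5], [1,3], [1,4], [1,5], [2,3], [2,4], [2,5], [3,4], [3,5]
  2-simplices (8): [0,1,4], [0,1,5], [0,2,4], [0,2,5], [1,3,4], [1,3,5], [2,3,4], [2,3,5]

so the chain groups are C_0 ≅ Z^6, C_1 ≅ Z^12, C_2 ≅ Z^8.

Boundary ∂_1: C_1 → C_0 is given by ∂[p,q] = [q] − [p]. For instance
  ∂[0,1] = [1] − [0].
The 6×12 boundary matrix has rank 5 and Smith normal form diag(1,1,1,1,1).

∂_2: C_2 → C_1 maps a triangle to the signed sum of its edges. For instance
  ∂[0,2,5] = [2,5] − [0,5] + [0,2],
  ∂[0,2,4] = [2,4] − [0,4] + [0,2].
As a 12×8 matrix over Z this has rank 7, with invariant factors (1,1,1,1,1,1,1).

Computing H_k = (kernel of ∂_k) / (image of ∂_{k+1}):

  H_0: rank C_0 − rank ∂_1 = 6 − 5 = 1, and the invariant factors of ∂_1 are all 1, so H_0 = Z.
  H_1: rank ker ∂_1 − rank ∂_2 = (12 − 5) − 7 = 0, and the invariant factors of ∂_2 are all 1, so H_1 = 0.
  H_2: rank ker ∂_2 − rank ∂_3 = (8 − 7) − 0 = 1, and there is no ∂_3, so H_2 = Z.

Hence the Betti numbers are b_0 = 1, b_1 = 0, b_2 = 1.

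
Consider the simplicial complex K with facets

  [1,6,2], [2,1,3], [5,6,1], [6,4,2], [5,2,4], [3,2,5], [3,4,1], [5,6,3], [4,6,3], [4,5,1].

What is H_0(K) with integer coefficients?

Order the vertices as 1 < 2 < 3 < 4 < 5 < 6. Listing each simplex with vertices in this order, K has dimension 2 with simplices:

  0-simplices (6): [1], [2], [3], [4], [5], [6]
  1-simplices (15): [1,2], [1,3], [1,4], [1,5], [1,6], [2,3], [2,4], [2,5], [2,6], [3,4], [3,5], [3,6], [4,5], [4,6], [5,6]
  2-simplices (10): [1,2,3], [1,2,6], [1,3,4], [1,4,5], [1,5,6], [2,3,5], [2,4,5], [2,4,6], [3,4,6], [3,5,6]

giving chain groups C_0 ≅ Z^6, C_1 ≅ Z^15, C_2 ≅ Z^10.

Boundary ∂_1: C_1 → C_0 sends each edge [p,q] (with p < q) to q − p. For instance
  ∂[2,3] = [3] − [2].
The resulting 6×15 matrix has rank 5, and its Smith normal form has invariant factors (1,1,1,1,1).

Boundary ∂_2: C_2 → C_1 maps a triangle to the signed sum of its edges. For instance
  ∂[1,4,5] = [4,5] − [1,5] + [1,4],
  ∂[1,5,6] = [5,6] − [1,6] + [1,5].
The resulting 15×10 matrix has rank 10, and its Smith normal form has invariant factors (1,1,1,1,1,1,1,1,1,2).

Reading off H_k = ker ∂_k / im ∂_{k+1}:

  H_0: rank C_0 − rank ∂_1 = 6 − 5 = 1, and the invariant factors of ∂_1 are all 1, so H_0 = Z.

H_0 ≅ Z.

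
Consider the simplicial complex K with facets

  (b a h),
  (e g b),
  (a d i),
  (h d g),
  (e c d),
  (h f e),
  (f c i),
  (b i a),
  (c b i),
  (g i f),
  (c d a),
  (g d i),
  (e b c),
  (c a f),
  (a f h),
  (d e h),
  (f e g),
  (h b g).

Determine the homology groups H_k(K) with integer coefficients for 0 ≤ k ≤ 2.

H_0 ≅ Z,  H_1 ≅ Z ⊕ Z_2,  H_2 = 0.

Fix the vertex order a < b < c < d < e < f < g < h < i and write every simplex with vertices in increasing order. Then dim K = 2 and the simplices of K are:

  0-simplices (9): a, b, c, d, e, f, g, h, i
  1-simplices (27): ab, ac, ad, af, ah, ai, bc, be, bg, bh, bi, cd, ce, cf, ci, de, dg, dh, di, ef, eg, eh, fg, fh, fi, gh, gi
  2-simplices (18): abh, abi, acd, acf, adi, afh, bce, bci, beg, bgh, cde, cfi, deh, dgh, dgi, efg, efh, fgi

so the chain groups are C_0 ≅ Z^9, C_1 ≅ Z^27, C_2 ≅ Z^18.

∂_1: C_1 → C_0 is given by ∂[p,q] = [q] − [p].
The resulting 9×27 matrix has rank 8, and its Smith normal form has invariant factors (1,1,1,1,1,1,1,1).

Boundary ∂_2: C_2 → C_1 acts by ∂[p,q,r] = [q,r] − [p,r] + [p,q]. For instance
  ∂efg = fg − eg + ef,
  ∂cfi = fi − ci + cf.
As a 27×18 matrix over Z this has rank 18, with invariant factors (1,1,1,1,1,1,1,1,1,1,1,1,1,1,1,1,1,2).

Computing H_k = (kernel of ∂_k) / (image of ∂_{k+1}):

  H_0: rank C_0 − rank ∂_1 = 9 − 8 = 1, and the invariant factors of ∂_1 are all 1, so H_0 = Z.
  H_1: rank ker ∂_1 − rank ∂_2 = (27 − 8) − 18 = 1, and ∂_2 has invariant factor 2 > 1, so H_1 = Z ⊕ Z_2.
  H_2: rank ker ∂_2 − rank ∂_3 = (18 − 18) − 0 = 0, and there is no ∂_3, so H_2 = 0.

(K is a triangulation of the Klein bottle.)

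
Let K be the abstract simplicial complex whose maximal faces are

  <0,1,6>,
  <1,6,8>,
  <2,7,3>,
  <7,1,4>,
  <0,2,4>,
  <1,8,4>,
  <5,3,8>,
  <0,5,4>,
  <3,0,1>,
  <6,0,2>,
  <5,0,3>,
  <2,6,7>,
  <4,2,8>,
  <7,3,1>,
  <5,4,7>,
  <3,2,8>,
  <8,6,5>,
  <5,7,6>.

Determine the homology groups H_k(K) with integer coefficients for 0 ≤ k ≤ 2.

H_0 ≅ Z,  H_1 ≅ Z^2,  H_2 ≅ Z.

We work with the vertex ordering 0 < 1 < 2 < 3 < 4 < 5 < 6 < 7 < 8. The simplices of K, each written with vertices in increasing order, are:

  0-simplices (9): [0], [1], [2], [3], [4], [5], [6], [7], [8]
  1-simplices (27): (27 of them)
  2-simplices (18): [0,1,3], [0,1,6], [0,2,4], [0,2,6], [0,3,5], [0,4,5], [1,3,7], [1,4,7], [1,4,8], [1,6,8], [2,3,7], [2,3,8], [2,4,8], [2,6,7], [3,5,8], [4,5,7], [5,6,7], [5,6,8]

giving chain groups C_0 ≅ Z^9, C_1 ≅ Z^27, C_2 ≅ Z^18.

∂_1: C_1 → C_0 sends each edge [p,q] (with p < q) to q − p. For instance
  ∂[0,2] = [2] − [0].
The 9×27 boundary matrix has rank 8 and Smith normal form diag(1,1,1,1,1,1,1,1).

∂_2: C_2 → C_1 acts by ∂[p,q,r] = [q,r] − [p,r] + [p,q]. For instance
  ∂[0,4,5] = [4,5] − [0,5] + [0,4],
  ∂[1,4,7] = [4,7] − [1,7] + [1,4].
As a 27×18 matrix over Z this has rank 17, with invariant factors (1,1,1,1,1,1,1,1,1,1,1,1,1,1,1,1,1).

Reading off H_k = ker ∂_k / im ∂_{k+1}:

  H_0: rank C_0 − rank ∂_1 = 9 − 8 = 1, and the invariant factors of ∂_1 are all 1, so H_0 ≅ Z.
  H_1: rank ker ∂_1 − rank ∂_2 = (27 − 8) − 17 = 2, and the invariant factors of ∂_2 are all 1, so H_1 ≅ Z^2.
  H_2: rank ker ∂_2 − rank ∂_3 = (18 − 17) − 0 = 1, and there is no ∂_3, so H_2 ≅ Z.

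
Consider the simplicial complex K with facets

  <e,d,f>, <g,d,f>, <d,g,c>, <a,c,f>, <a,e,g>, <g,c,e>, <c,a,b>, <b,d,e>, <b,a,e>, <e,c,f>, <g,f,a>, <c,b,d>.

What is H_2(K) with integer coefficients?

We work with the vertex ordering a < b < c < d < e < f < g. The simplices of K, each written with vertices in increasing order, are:

  0-simplices (7): a, b, c, d, e, f, g
  1-simplices (18): ab, ac, ae, af, ag, bc, bd, be, cd, ce, cf, cg, de, df, dg, ef, eg, fg
  2-simplices (12): abc, abe, acf, aeg, afg, bcd, bde, cdg, cef, ceg, def, dfg

giving chain groups C_0 ≅ Z^7, C_1 ≅ Z^18, C_2 ≅ Z^12.

Boundary ∂_1: C_1 → C_0 sends each edge [p,q] (with p < q) to q − p.
The 7×18 boundary matrix has rank 6 and Smith normal form diag(1,1,1,1,1,1).

Boundary ∂_2: C_2 → C_1 sends each 2-simplex [p,q,r] to [q,r] − [p,r] + [p,q]. For instance
  ∂aeg = eg − ag + ae,
  ∂cef = ef − cf + ce.
The 18×12 boundary matrix has rank 12 and Smith normal form diag(1,1,1,1,1,1,1,1,1,1,1,2).

Computing H_k = (kernel of ∂_k) / (image of ∂_{k+1}):

  H_2: rank ker ∂_2 − rank ∂_3 = (12 − 12) − 0 = 0, and there is no ∂_3, so H_2 ≅ 0.

H_2 = 0.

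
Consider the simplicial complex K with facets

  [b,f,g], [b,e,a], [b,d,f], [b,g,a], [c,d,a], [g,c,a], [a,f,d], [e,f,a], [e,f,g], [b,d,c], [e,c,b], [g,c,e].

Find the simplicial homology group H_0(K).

H_0 ≅ Z.

Order the vertices as a < b < c < d < e < f < g. Listing each simplex with vertices in this order, K has dimension 2 with simplices:

  0-simplices (7): a, b, c, d, e, f, g
  1-simplices (18): ab, ac, ad, ae, af, ag, bc, bd, be, bf, bg, cd, ce, cg, df, ef, eg, fg
  2-simplices (12): abe, abg, acd, acg, adf, aef, bcd, bce, bdf, bfg, ceg, efg

Hence C_0 ≅ Z^7, C_1 ≅ Z^18, C_2 ≅ Z^12.

The boundary map ∂_1: C_1 → C_0 maps an edge to its endpoints' difference, ∂[p,q] = q − p.
The 7×18 boundary matrix has rank 6 and Smith normal form diag(1,1,1,1,1,1).

∂_2: C_2 → C_1 acts by ∂[p,q,r] = [q,r] − [p,r] + [p,q]. For instance
  ∂bce = ce − be + bc,
  ∂aef = ef − af + ae.
The 18×12 boundary matrix has rank 12 and Smith normal form diag(1,1,1,1,1,1,1,1,1,1,1,2).

From H_k ≅ ker(∂_k) / im(∂_{k+1}) we obtain:

  H_0: rank C_0 − rank ∂_1 = 7 − 6 = 1, and the invariant factors of ∂_1 are all 1, so H_0 = Z.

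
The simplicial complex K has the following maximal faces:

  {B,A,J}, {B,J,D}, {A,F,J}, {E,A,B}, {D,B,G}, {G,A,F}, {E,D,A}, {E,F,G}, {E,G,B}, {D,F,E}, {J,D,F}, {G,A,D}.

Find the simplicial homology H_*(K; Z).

Order the vertices as A < B < D < E < F < G < J. Listing each simplex with vertices in this order, K has dimension 2 with simplices:

  0-simplices (7): A, B, D, E, F, G, J
  1-simplices (18): AB, AD, AE, AF, AG, AJ, BD, BE, BG, BJ, DE, DF, DG, DJ, EF, EG, FG, FJ
  2-simplices (12): ABE, ABJ, ADE, ADG, AFG, AFJ, BDG, BDJ, BEG, DEF, DFJ, EFG

Hence C_0 ≅ Z^7, C_1 ≅ Z^18, C_2 ≅ Z^12.

Boundary ∂_1: C_1 → C_0 sends each edge [p,q] (with p < q) to q − p. For instance
  ∂BJ = J − B.
As a 7×18 matrix over Z this has rank 6, with invariant factors (1,1,1,1,1,1).

Boundary ∂_2: C_2 → C_1 maps a triangle to the signed sum of its edges. For instance
  ∂EFG = FG − EG + EF,
  ∂DEF = EF − DF + DE.
As a 18×12 matrix over Z this has rank 12, with invariant factors (1,1,1,1,1,1,1,1,1,1,1,2).

From H_k ≅ ker(∂_k) / im(∂_{k+1}) we obtain:

  H_0: rank C_0 − rank ∂_1 = 7 − 6 = 1, and the invariant factors of ∂_1 are all 1, so H_0 = Z.
  H_1: rank ker ∂_1 − rank ∂_2 = (18 − 6) − 12 = 0, and ∂_2 has invariant factor 2 > 1, so H_1 = Z_2.
  H_2: rank ker ∂_2 − rank ∂_3 = (12 − 12) − 0 = 0, and there is no ∂_3, so H_2 = 0.

As a check, the Euler characteristic is 7 − 18 + 12 = 1, which agrees with 1 − 0 + 0 = 1.
(K is a triangulation of the real projective plane RP^2.)

H_0 ≅ Z,  H_1 ≅ Z_2,  H_2 = 0.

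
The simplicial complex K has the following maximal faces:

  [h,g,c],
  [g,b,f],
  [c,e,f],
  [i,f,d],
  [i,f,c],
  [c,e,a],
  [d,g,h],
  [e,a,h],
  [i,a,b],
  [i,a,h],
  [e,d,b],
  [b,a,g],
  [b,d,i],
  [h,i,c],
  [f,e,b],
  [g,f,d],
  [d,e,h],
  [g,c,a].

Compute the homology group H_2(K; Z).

Take the total order a < b < c < d < e < f < g < h < i on the vertex set. Then K (dimension 2) consists of the simplices:

  0-simplices (9): a, b, c, d, e, f, g, h, i
  1-simplices (27): ab, ac, ae, ag, ah, ai, bd, be, bf, bg, bi, ce, cf, cg, ch, ci, de, df, dg, dh, di, ef, eh, fg, fi, gh, hi
  2-simplices (18): abg, abi, ace, acg, aeh, ahi, bde, bdi, bef, bfg, cef, cfi, cgh, chi, deh, dfg, dfi, dgh

Hence C_0 ≅ Z^9, C_1 ≅ Z^27, C_2 ≅ Z^18.

The boundary map ∂_1: C_1 → C_0 sends each edge [p,q] (with p < q) to q − p.
As a 9×27 matrix over Z this has rank 8, with invariant factors (1,1,1,1,1,1,1,1).

The boundary map ∂_2: C_2 → C_1 acts by ∂[p,q,r] = [q,r] − [p,r] + [p,q]. For instance
  ∂cgh = gh − ch + cg,
  ∂aeh = eh − ah + ae.
As a 27×18 matrix over Z this has rank 18, with invariant factors (1,1,1,1,1,1,1,1,1,1,1,1,1,1,1,1,1,2).

From H_k ≅ ker(∂_k) / im(∂_{k+1}) we obtain:

  H_2: rank ker ∂_2 − rank ∂_3 = (18 − 18) − 0 = 0, and there is no ∂_3, so H_2 ≅ 0.

H_2 ≅ 0.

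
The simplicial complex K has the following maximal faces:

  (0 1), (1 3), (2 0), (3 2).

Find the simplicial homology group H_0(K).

Fix the vertex order 0 < 1 < 2 < 3 and write every simplex with vertices in increasing order. Then dim K = 1 and the simplices of K are:

  0-simplices (4): [0], [1], [2], [3]
  1-simplices (4): [0,1], [0,2], [1,3], [2,3]

Hence C_0 ≅ Z^4, C_1 ≅ Z^4.

The boundary map ∂_1: C_1 → C_0 sends each edge [p,q] (with p < q) to q − p. For instance
  ∂[0,1] = [1] − [0].
The 4×4 boundary matrix has rank 3 and Smith normal form diag(1,1,1).

From H_k ≅ ker(∂_k) / im(∂_{k+1}) we obtain:

  H_0: rank C_0 − rank ∂_1 = 4 − 3 = 1, and the invariant factors of ∂_1 are all 1, so H_0 ≅ Z.

(K is a triangulation of the circle S^1.)

H_0 = Z.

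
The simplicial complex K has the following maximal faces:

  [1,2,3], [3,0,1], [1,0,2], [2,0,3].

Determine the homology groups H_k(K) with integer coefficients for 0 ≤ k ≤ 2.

H_0 = Z,  H_1 = 0,  H_2 = Z.

Order the vertices as 0 < 1 < 2 < 3. Listing each simplex with vertices in this order, K has dimension 2 with simplices:

  0-simplices (4): [0], [1], [2], [3]
  1-simplices (6): [0,1], [0,2], [0,3], [1,2], [1,3], [2,3]
  2-simplices (4): [0,1,2], [0,1,3], [0,2,3], [1,2,3]

giving chain groups C_0 ≅ Z^4, C_1 ≅ Z^6, C_2 ≅ Z^4.

Boundary ∂_1: C_1 → C_0 maps an edge to its endpoints' difference, ∂[p,q] = q − p. For instance
  ∂[0,3] = [3] − [0].
The resulting 4×6 matrix has rank 3, and its Smith normal form has invariant factors (1,1,1).

∂_2: C_2 → C_1 acts by ∂[p,q,r] = [q,r] − [p,r] + [p,q]. For instance
  ∂[1,2,3] = [2,3] − [1,3] + [1,2],
  ∂[0,2,3] = [2,3] − [0,3] + [0,2].
The resulting 6×4 matrix has rank 3, and its Smith normal form has invariant factors (1,1,1).

Reading off H_k = ker ∂_k / im ∂_{k+1}:

  H_0: rank C_0 − rank ∂_1 = 4 − 3 = 1, and the invariant factors of ∂_1 are all 1, so H_0 = Z.
  H_1: rank ker ∂_1 − rank ∂_2 = (6 − 3) − 3 = 0, and the invariant factors of ∂_2 are all 1, so H_1 = 0.
  H_2: rank ker ∂_2 − rank ∂_3 = (4 − 3) − 0 = 1, and there is no ∂_3, so H_2 = Z.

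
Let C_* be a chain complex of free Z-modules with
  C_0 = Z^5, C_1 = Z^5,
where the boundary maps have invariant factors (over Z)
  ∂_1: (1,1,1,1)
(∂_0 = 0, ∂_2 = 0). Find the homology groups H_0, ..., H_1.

H_0 = Z,  H_1 = Z.

H_0: b_0 = 5 − 0 − 4 = 1; torsion from ∂_1 factors > 1: none. So H_0 = Z.
H_1: b_1 = 5 − 4 − 0 = 1; torsion from ∂_2 factors > 1: none. So H_1 = Z.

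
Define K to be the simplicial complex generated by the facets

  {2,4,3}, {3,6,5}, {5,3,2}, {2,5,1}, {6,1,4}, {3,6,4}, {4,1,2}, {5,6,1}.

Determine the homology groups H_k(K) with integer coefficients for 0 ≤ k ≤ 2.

H_0 = Z,  H_1 = 0,  H_2 = Z.

We work with the vertex ordering 1 < 2 < 3 < 4 < 5 < 6. The simplices of K, each written with vertices in increasing order, are:

  0-simplices (6): [1], [2], [3], [4], [5], [6]
  1-simplices (12): [1,2], [1,4], [1,5], [1,6], [2,3], [2,4], [2,5], [3,4], [3,5], [3,6], [4,6], [5,6]
  2-simplices (8): [1,2,4], [1,2,5], [1,4,6], [1,5,6], [2,3,4], [2,3,5], [3,4,6], [3,5,6]

Hence C_0 ≅ Z^6, C_1 ≅ Z^12, C_2 ≅ Z^8.

The boundary map ∂_1: C_1 → C_0 sends each edge [p,q] (with p < q) to q − p. For instance
  ∂[1,5] = [5] − [1].
The 6×12 boundary matrix has rank 5 and Smith normal form diag(1,1,1,1,1).

The boundary map ∂_2: C_2 → C_1 maps a triangle to the signed sum of its edges. For instance
  ∂[1,4,6] = [4,6] − [1,6] + [1,4],
  ∂[2,3,5] = [3,5] − [2,5] + [2,3].
As a 12×8 matrix over Z this has rank 7, with invariant factors (1,1,1,1,1,1,1).

From H_k ≅ ker(∂_k) / im(∂_{k+1}) we obtain:

  H_0: rank C_0 − rank ∂_1 = 6 − 5 = 1, and the invariant factors of ∂_1 are all 1, so H_0 ≅ Z.
  H_1: rank ker ∂_1 − rank ∂_2 = (12 − 5) − 7 = 0, and the invariant factors of ∂_2 are all 1, so H_1 ≅ 0.
  H_2: rank ker ∂_2 − rank ∂_3 = (8 − 7) − 0 = 1, and there is no ∂_3, so H_2 ≅ Z.

As a check, the Euler characteristic is 6 − 12 + 8 = 2, which agrees with 1 − 0 + 1 = 2.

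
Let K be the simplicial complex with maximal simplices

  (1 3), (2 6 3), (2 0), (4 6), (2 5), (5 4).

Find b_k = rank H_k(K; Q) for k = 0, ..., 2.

b_0 = 1, b_1 = 1, b_2 = 0.

Take the total order 0 < 1 < 2 < 3 < 4 < 5 < 6 on the vertex set. Then K (dimension 2) consists of the simplices:

  0-simplices (7): [0], [1], [2], [3], [4], [5], [6]
  1-simplices (8): [0,2], [1,3], [2,3], [2,5], [2,6], [3,6], [4,5], [4,6]
  2-simplices (1): [2,3,6]

giving chain groups C_0 ≅ Z^7, C_1 ≅ Z^8, C_2 ≅ Z^1.

∂_1: C_1 → C_0 is given by ∂[p,q] = [q] − [p]. For instance
  ∂[4,5] = [5] − [4].
This gives a 7×8 integer matrix of rank 6; reducing to Smith normal form yields diagonal entries (1,1,1,1,1,1).

Boundary ∂_2: C_2 → C_1 maps a triangle to the signed sum of its edges. For instance
  ∂[2,3,6] = [3,6] − [2,6] + [2,3].
As a 8×1 matrix over Z this has rank 1, with invariant factors (1).

Reading off H_k = ker ∂_k / im ∂_{k+1}:

  H_0: rank C_0 − rank ∂_1 = 7 − 6 = 1, and the invariant factors of ∂_1 are all 1, so H_0 ≅ Z.
  H_1: rank ker ∂_1 − rank ∂_2 = (8 − 6) − 1 = 1, and the invariant factors of ∂_2 are all 1, so H_1 ≅ Z.
  H_2: rank ker ∂_2 − rank ∂_3 = (1 − 1) − 0 = 0, and there is no ∂_3, so H_2 ≅ 0.

As a check, the Euler characteristic is 7 − 8 + 1 = 0, which agrees with 1 − 1 + 0 = 0.

Hence the Betti numbers are b_0 = 1, b_1 = 1, b_2 = 0.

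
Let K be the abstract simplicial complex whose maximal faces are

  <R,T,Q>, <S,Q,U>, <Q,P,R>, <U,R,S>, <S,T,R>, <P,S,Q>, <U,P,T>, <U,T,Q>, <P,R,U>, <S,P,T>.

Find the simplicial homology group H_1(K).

Take the total order P < Q < R < S < T < U on the vertex set. Then K (dimension 2) consists of the simplices:

  0-simplices (6): P, Q, R, S, T, U
  1-simplices (15): PQ, PR, PS, PT, PU, QR, QS, QT, QU, RS, RT, RU, ST, SU, TU
  2-simplices (10): PQR, PQS, PRU, PST, PTU, QRT, QSU, QTU, RST, RSU

so the chain groups are C_0 ≅ Z^6, C_1 ≅ Z^15, C_2 ≅ Z^10.

Boundary ∂_1: C_1 → C_0 maps an edge to its endpoints' difference, ∂[p,q] = q − p. For instance
  ∂PR = R − P.
As a 6×15 matrix over Z this has rank 5, with invariant factors (1,1,1,1,1).

∂_2: C_2 → C_1 acts by ∂[p,q,r] = [q,r] − [p,r] + [p,q]. For instance
  ∂QSU = SU − QU + QS,
  ∂RSU = SU − RU + RS.
The resulting 15×10 matrix has rank 10, and its Smith normal form has invariant factors (1,1,1,1,1,1,1,1,1,2).

Now H_k = ker ∂_k / im ∂_{k+1}, so:

  H_1: rank ker ∂_1 − rank ∂_2 = (15 − 5) − 10 = 0, and ∂_2 has invariant factor 2 > 1, so H_1 = Z/2.

H_1 = Z/2.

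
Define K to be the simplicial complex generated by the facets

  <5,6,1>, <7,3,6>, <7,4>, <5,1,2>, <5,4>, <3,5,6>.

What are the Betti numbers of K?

b_0 = 1, b_1 = 1, b_2 = 0.

We work with the vertex ordering 1 < 2 < 3 < 4 < 5 < 6 < 7. The simplices of K, each written with vertices in increasing order, are:

  0-simplices (7): [1], [2], [3], [4], [5], [6], [7]
  1-simplices (11): [1,2], [1,5], [1,6], [2,5], [3,5], [3,6], [3,7], [4,5], [4,7], [5,6], [6,7]
  2-simplices (4): [1,2,5], [1,5,6], [3,5,6], [3,6,7]

so the chain groups are C_0 ≅ Z^7, C_1 ≅ Z^11, C_2 ≅ Z^4.

∂_1: C_1 → C_0 maps an edge to its endpoints' difference, ∂[p,q] = q − p.
As a 7×11 matrix over Z this has rank 6, with invariant factors (1,1,1,1,1,1).

∂_2: C_2 → C_1 acts by ∂[p,q,r] = [q,r] − [p,r] + [p,q]. For instance
  ∂[1,2,5] = [2,5] − [1,5] + [1,2],
  ∂[3,6,7] = [6,7] − [3,7] + [3,6].
The resulting 11×4 matrix has rank 4, and its Smith normal form has invariant factors (1,1,1,1).

Reading off H_k = ker ∂_k / im ∂_{k+1}:

  H_0: rank C_0 − rank ∂_1 = 7 − 6 = 1, and the invariant factors of ∂_1 are all 1, so H_0 = Z.
  H_1: rank ker ∂_1 − rank ∂_2 = (11 − 6) − 4 = 1, and the invariant factors of ∂_2 are all 1, so H_1 = Z.
  H_2: rank ker ∂_2 − rank ∂_3 = (4 − 4) − 0 = 0, and there is no ∂_3, so H_2 = 0.

As a check, the Euler characteristic is 7 − 11 + 4 = 0, which agrees with 1 − 1 + 0 = 0.

Hence the Betti numbers are b_0 = 1, b_1 = 1, b_2 = 0.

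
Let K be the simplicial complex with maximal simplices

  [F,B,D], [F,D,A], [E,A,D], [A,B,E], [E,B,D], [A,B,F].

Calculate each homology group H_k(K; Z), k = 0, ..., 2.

K has 5 vertices, 9 edges, 6 triangles.
rank ∂_0 = 0, rank ∂_1 = 4 ⇒ b_0 = 5 − 0 − 4 = 1; all invariant factors of ∂_1 are 1 so no torsion. So H_0 ≅ Z.
rank ∂_1 = 4, rank ∂_2 = 5 ⇒ b_1 = 9 − 4 − 5 = 0; all invariant factors of ∂_2 are 1 so no torsion. So H_1 ≅ 0.
rank ∂_2 = 5, rank ∂_3 = 0 ⇒ b_2 = 6 − 5 − 0 = 1. So H_2 ≅ Z.

H_0 = Z,  H_1 = 0,  H_2 = Z.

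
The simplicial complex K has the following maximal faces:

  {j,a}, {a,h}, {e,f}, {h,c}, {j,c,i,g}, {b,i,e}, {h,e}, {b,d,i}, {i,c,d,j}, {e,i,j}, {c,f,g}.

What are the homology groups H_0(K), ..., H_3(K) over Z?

Take the total order a < b < c < d < e < f < g < h < i < j on the vertex set. Then K (dimension 3) consists of the simplices:

  0-simplices (10): a, b, c, d, e, f, g, h, i, j
  1-simplices (21): ah, aj, bd, be, bi, cd, cf, cg, ch, ci, cj, di, dj, ef, eh, ei, ej, fg, gi, gj, ij
  2-simplices (11): bdi, bei, cdi, cdj, cfg, cgi, cgj, cij, dij, eij, gij
  3-simplices (2): cdij, cgij

giving chain groups C_0 ≅ Z^10, C_1 ≅ Z^21, C_2 ≅ Z^11, C_3 ≅ Z^2.

Boundary ∂_1: C_1 → C_0 sends each edge [p,q] (with p < q) to q − p. For instance
  ∂cg = g − c.
The 10×21 boundary matrix has rank 9 and Smith normal form diag(1,1,1,1,1,1,1,1,1).

The boundary map ∂_2: C_2 → C_1 sends each 2-simplex [p,q,r] to [q,r] − [p,r] + [p,q]. For instance
  ∂cdi = di − ci + cd,
  ∂cfg = fg − cg + cf.
The 21×11 boundary matrix has rank 9 and Smith normal form diag(1,1,1,1,1,1,1,1,1).

Boundary ∂_3: C_3 → C_2 sends each 3-simplex σ to the alternating sum Σ_i (−1)^i (σ with its i-th vertex removed). For instance
  ∂cdij = dij − cij + cdj − cdi,
  ∂cgij = gij − cij + cgj − cgi.
The 11×2 boundary matrix has rank 2 and Smith normal form diag(1,1).

From H_k ≅ ker(∂_k) / im(∂_{k+1}) we obtain:

  H_0: rank C_0 − rank ∂_1 = 10 − 9 = 1, and the invariant factors of ∂_1 are all 1, so H_0 = Z.
  H_1: rank ker ∂_1 − rank ∂_2 = (21 − 9) − 9 = 3, and the invariant factors of ∂_2 are all 1, so H_1 = Z^3.
  H_2: rank ker ∂_2 − rank ∂_3 = (11 − 9) − 2 = 0, and the invariant factors of ∂_3 are all 1, so H_2 = 0.
  H_3: rank ker ∂_3 − rank ∂_4 = (2 − 2) − 0 = 0, and there is no ∂_4, so H_3 = 0.

As a check, the Euler characteristic is 10 − 21 + 11 − 2 = -2, which agrees with 1 − 3 + 0 − 0 = -2.

H_0 ≅ Z,  H_1 ≅ Z^3,  H_2 = 0,  H_3 = 0.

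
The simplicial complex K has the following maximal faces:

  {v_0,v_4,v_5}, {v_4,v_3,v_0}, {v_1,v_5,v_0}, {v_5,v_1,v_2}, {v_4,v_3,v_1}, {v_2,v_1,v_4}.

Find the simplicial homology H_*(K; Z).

Order the vertices as v_0 < v_1 < v_2 < v_3 < v_4 < v_5. Listing each simplex with vertices in this order, K has dimension 2 with simplices:

  0-simplices (6): [v_0], [v_1], [v_2], [v_3], [v_4], [v_5]
  1-simplices (12): [v_0,v_1], [v_0,v_3], [v_0,v_4], [v_0,v_5], [v_1,v_2], [v_1,v_3], [v_1,v_4], [v_1,v_5], [v_2,v_4], [v_2,v_5], [v_3,v_4], [v_4,v_5]
  2-simplices (6): [v_0,v_1,v_5], [v_0,v_3,v_4], [v_0,v_4,v_5], [v_1,v_2,v_4], [v_1,v_2,v_5], [v_1,v_3,v_4]

so the chain groups are C_0 ≅ Z^6, C_1 ≅ Z^12, C_2 ≅ Z^6.

Boundary ∂_1: C_1 → C_0 maps an edge to its endpoints' difference, ∂[p,q] = q − p. For instance
  ∂[v_2,v_4] = [v_4] − [v_2].
This gives a 6×12 integer matrix of rank 5; reducing to Smith normal form yields diagonal entries (1,1,1,1,1).

The boundary map ∂_2: C_2 → C_1 acts by ∂[p,q,r] = [q,r] − [p,r] + [p,q]. For instance
  ∂[v_1,v_2,v_4] = [v_2,v_4] − [v_1,v_4] + [v_1,v_2],
  ∂[v_0,v_4,v_5] = [v_4,v_5] − [v_0,v_5] + [v_0,v_4].
As a 12×6 matrix over Z this has rank 6, with invariant factors (1,1,1,1,1,1).

From H_k ≅ ker(∂_k) / im(∂_{k+1}) we obtain:

  H_0: rank C_0 − rank ∂_1 = 6 − 5 = 1, and the invariant factors of ∂_1 are all 1, so H_0 = Z.
  H_1: rank ker ∂_1 − rank ∂_2 = (12 − 5) − 6 = 1, and the invariant factors of ∂_2 are all 1, so H_1 = Z.
  H_2: rank ker ∂_2 − rank ∂_3 = (6 − 6) − 0 = 0, and there is no ∂_3, so H_2 = 0.

H_0 ≅ Z,  H_1 ≅ Z,  H_2 = 0.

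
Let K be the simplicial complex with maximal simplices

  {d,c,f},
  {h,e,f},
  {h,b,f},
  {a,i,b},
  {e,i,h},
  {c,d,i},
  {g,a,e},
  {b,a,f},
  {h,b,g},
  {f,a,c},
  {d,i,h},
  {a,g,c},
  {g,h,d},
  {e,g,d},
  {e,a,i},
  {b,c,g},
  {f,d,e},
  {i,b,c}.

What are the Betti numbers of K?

Order the vertices as a < b < c < d < e < f < g < h < i. Listing each simplex with vertices in this order, K has dimension 2 with simplices:

  0-simplices (9): a, b, c, d, e, f, g, h, i
  1-simplices (27): ab, ac, ae, af, ag, ai, bc, bf, bg, bh, bi, cd, cf, cg, ci, de, df, dg, dh, di, ef, eg, eh, ei, fh, gh, hi
  2-simplices (18): abf, abi, acf, acg, aeg, aei, bcg, bci, bfh, bgh, cdf, cdi, def, deg, dgh, dhi, efh, ehi

giving chain groups C_0 ≅ Z^9, C_1 ≅ Z^27, C_2 ≅ Z^18.

Boundary ∂_1: C_1 → C_0 maps an edge to its endpoints' difference, ∂[p,q] = q − p. For instance
  ∂ef = f − e.
This gives a 9×27 integer matrix of rank 8; reducing to Smith normal form yields diagonal entries (1,1,1,1,1,1,1,1).

The boundary map ∂_2: C_2 → C_1 sends each 2-simplex [p,q,r] to [q,r] − [p,r] + [p,q]. For instance
  ∂ehi = hi − ei + eh,
  ∂def = ef − df + de.
The 27×18 boundary matrix has rank 18 and Smith normal form diag(1,1,1,1,1,1,1,1,1,1,1,1,1,1,1,1,1,2).

From H_k ≅ ker(∂_k) / im(∂_{k+1}) we obtain:

  H_0: rank C_0 − rank ∂_1 = 9 − 8 = 1, and the invariant factors of ∂_1 are all 1, so H_0 = Z.
  H_1: rank ker ∂_1 − rank ∂_2 = (27 − 8) − 18 = 1, and ∂_2 has invariant factor 2 > 1, so H_1 = Z ⊕ Z_2.
  H_2: rank ker ∂_2 − rank ∂_3 = (18 − 18) − 0 = 0, and there is no ∂_3, so H_2 = 0.

As a check, the Euler characteristic is 9 − 27 + 18 = 0, which agrees with 1 − 1 + 0 = 0.
(K is a triangulation of the Klein bottle.)

Hence the Betti numbers are b_0 = 1, b_1 = 1, b_2 = 0.

b_0 = 1, b_1 = 1, b_2 = 0.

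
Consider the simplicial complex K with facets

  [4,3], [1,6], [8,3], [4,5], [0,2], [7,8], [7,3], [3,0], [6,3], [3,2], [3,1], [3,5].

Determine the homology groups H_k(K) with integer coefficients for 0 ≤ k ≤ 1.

H_0 = Z,  H_1 = Z^4.

We work with the vertex ordering 0 < 1 < 2 < 3 < 4 < 5 < 6 < 7 < 8. The simplices of K, each written with vertices in increasing order, are:

  0-simplices (9): [0], [1], [2], [3], [4], [5], [6], [7], [8]
  1-simplices (12): [0,2], [0,3], [1,3], [1,6], [2,3], [3,4], [3,5], [3,6], [3,7], [3,8], [4,5], [7,8]

so the chain groups are C_0 ≅ Z^9, C_1 ≅ Z^12.

∂_1: C_1 → C_0 sends each edge [p,q] (with p < q) to q − p.
The 9×12 boundary matrix has rank 8 and Smith normal form diag(1,1,1,1,1,1,1,1).

From H_k ≅ ker(∂_k) / im(∂_{k+1}) we obtain:

  H_0: rank C_0 − rank ∂_1 = 9 − 8 = 1, and the invariant factors of ∂_1 are all 1, so H_0 ≅ Z.
  H_1: rank ker ∂_1 − rank ∂_2 = (12 − 8) − 0 = 4, and there is no ∂_2, so H_1 ≅ Z^4.

As a check, the Euler characteristic is 9 − 12 = -3, which agrees with 1 − 4 = -3.
(K is a triangulation of a wedge of 4 circles.)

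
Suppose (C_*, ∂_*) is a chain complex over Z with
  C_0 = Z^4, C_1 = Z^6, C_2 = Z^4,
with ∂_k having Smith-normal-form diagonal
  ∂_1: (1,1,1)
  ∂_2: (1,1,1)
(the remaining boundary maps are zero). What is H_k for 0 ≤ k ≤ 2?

H_0 = Z,  H_1 = 0,  H_2 = Z.

H_0: b_0 = 4 − 0 − 3 = 1; torsion from ∂_1 factors > 1: none. So H_0 = Z.
H_1: b_1 = 6 − 3 − 3 = 0; torsion from ∂_2 factors > 1: none. So H_1 = 0.
H_2: b_2 = 4 − 3 − 0 = 1; torsion from ∂_3 factors > 1: none. So H_2 = Z.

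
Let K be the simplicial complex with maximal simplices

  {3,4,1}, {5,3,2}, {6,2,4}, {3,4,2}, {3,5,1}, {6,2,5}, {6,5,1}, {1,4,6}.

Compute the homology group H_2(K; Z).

H_2 ≅ Z.

K has 6 vertices, 12 edges, 8 triangles.
rank ∂_2 = 7, rank ∂_3 = 0 ⇒ b_2 = 8 − 7 − 0 = 1. So H_2 = Z.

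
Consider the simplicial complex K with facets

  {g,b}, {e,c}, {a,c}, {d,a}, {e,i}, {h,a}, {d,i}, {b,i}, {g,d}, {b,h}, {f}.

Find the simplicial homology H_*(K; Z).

H_0 = Z^2,  H_1 = Z^3.

K has 9 vertices, 10 edges.
rank ∂_0 = 0, rank ∂_1 = 7 ⇒ b_0 = 9 − 0 − 7 = 2; all invariant factors of ∂_1 are 1 so no torsion. So H_0 ≅ Z^2.
rank ∂_1 = 7, rank ∂_2 = 0 ⇒ b_1 = 10 − 7 − 0 = 3. So H_1 ≅ Z^3.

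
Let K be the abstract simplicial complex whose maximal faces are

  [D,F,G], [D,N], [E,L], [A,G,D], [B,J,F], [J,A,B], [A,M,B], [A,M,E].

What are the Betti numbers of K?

Take the total order A < B < D < E < F < G < J < L < M < N on the vertex set. Then K (dimension 2) consists of the simplices:

  0-simplices (10): A, B, D, E, F, G, J, L, M, N
  1-simplices (16): AB, AD, AE, AG, AJ, AM, BF, BJ, BM, DF, DG, DN, EL, EM, FG, FJ
  2-simplices (6): ABJ, ABM, ADG, AEM, BFJ, DFG

so the chain groups are C_0 ≅ Z^10, C_1 ≅ Z^16, C_2 ≅ Z^6.

Boundary ∂_1: C_1 → C_0 maps an edge to its endpoints' difference, ∂[p,q] = q − p.
This gives a 10×16 integer matrix of rank 9; reducing to Smith normal form yields diagonal entries (1,1,1,1,1,1,1,1,1).

The boundary map ∂_2: C_2 → C_1 maps a triangle to the signed sum of its edges. For instance
  ∂ABM = BM − AM + AB,
  ∂ADG = DG − AG + AD.
The 16×6 boundary matrix has rank 6 and Smith normal form diag(1,1,1,1,1,1).

Computing H_k = (kernel of ∂_k) / (image of ∂_{k+1}):

  H_0: rank C_0 − rank ∂_1 = 10 − 9 = 1, and the invariant factors of ∂_1 are all 1, so H_0 = Z.
  H_1: rank ker ∂_1 − rank ∂_2 = (16 − 9) − 6 = 1, and the invariant factors of ∂_2 are all 1, so H_1 = Z.
  H_2: rank ker ∂_2 − rank ∂_3 = (6 − 6) − 0 = 0, and there is no ∂_3, so H_2 = 0.

As a check, the Euler characteristic is 10 − 16 + 6 = 0, which agrees with 1 − 1 + 0 = 0.

Hence the Betti numbers are b_0 = 1, b_1 = 1, b_2 = 0.

b_0 = 1, b_1 = 1, b_2 = 0.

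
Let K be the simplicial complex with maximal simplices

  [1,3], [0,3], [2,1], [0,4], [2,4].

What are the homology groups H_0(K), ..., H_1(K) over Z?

We work with the vertex ordering 0 < 1 < 2 < 3 < 4. The simplices of K, each written with vertices in increasing order, are:

  0-simplices (5): [0], [1], [2], [3], [4]
  1-simplices (5): [0,3], [0,4], [1,2], [1,3], [2,4]

Hence C_0 ≅ Z^5, C_1 ≅ Z^5.

The boundary map ∂_1: C_1 → C_0 maps an edge to its endpoints' difference, ∂[p,q] = q − p. For instance
  ∂[1,2] = [2] − [1].
This gives a 5×5 integer matrix of rank 4; reducing to Smith normal form yields diagonal entries (1,1,1,1).

Reading off H_k = ker ∂_k / im ∂_{k+1}:

  H_0: rank C_0 − rank ∂_1 = 5 − 4 = 1, and the invariant factors of ∂_1 are all 1, so H_0 = Z.
  H_1: rank ker ∂_1 − rank ∂_2 = (5 − 4) − 0 = 1, and there is no ∂_2, so H_1 = Z.

(K is a triangulation of the circle S^1.)

H_0 = Z,  H_1 = Z.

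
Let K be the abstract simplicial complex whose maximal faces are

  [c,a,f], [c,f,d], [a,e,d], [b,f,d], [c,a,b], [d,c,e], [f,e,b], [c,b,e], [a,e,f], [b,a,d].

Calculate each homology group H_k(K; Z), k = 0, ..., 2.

Fix the vertex order a < b < c < d < e < f and write every simplex with vertices in increasing order. Then dim K = 2 and the simplices of K are:

  0-simplices (6): a, b, c, d, e, f
  1-simplices (15): ab, ac, ad, ae, af, bc, bd, be, bf, cd, ce, cf, de, df, ef
  2-simplices (10): abc, abd, acf, ade, aef, bce, bdf, bef, cde, cdf

Hence C_0 ≅ Z^6, C_1 ≅ Z^15, C_2 ≅ Z^10.

The boundary map ∂_1: C_1 → C_0 maps an edge to its endpoints' difference, ∂[p,q] = q − p.
The resulting 6×15 matrix has rank 5, and its Smith normal form has invariant factors (1,1,1,1,1).

The boundary map ∂_2: C_2 → C_1 maps a triangle to the signed sum of its edges. For instance
  ∂bce = ce − be + bc,
  ∂bdf = df − bf + bd.
As a 15×10 matrix over Z this has rank 10, with invariant factors (1,1,1,1,1,1,1,1,1,2).

Computing H_k = (kernel of ∂_k) / (image of ∂_{k+1}):

  H_0: rank C_0 − rank ∂_1 = 6 − 5 = 1, and the invariant factors of ∂_1 are all 1, so H_0 = Z.
  H_1: rank ker ∂_1 − rank ∂_2 = (15 − 5) − 10 = 0, and ∂_2 has invariant factor 2 > 1, so H_1 = Z_2.
  H_2: rank ker ∂_2 − rank ∂_3 = (10 − 10) − 0 = 0, and there is no ∂_3, so H_2 = 0.

H_0 ≅ Z,  H_1 ≅ Z_2,  H_2 = 0.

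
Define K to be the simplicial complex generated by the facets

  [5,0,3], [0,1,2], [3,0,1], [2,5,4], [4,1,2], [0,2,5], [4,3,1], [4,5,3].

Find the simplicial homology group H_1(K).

Take the total order 0 < 1 < 2 < 3 < 4 < 5 on the vertex set. Then K (dimension 2) consists of the simplices:

  0-simplices (6): [0], [1], [2], [3], [4], [5]
  1-simplices (12): [0,1], [0,2], [0,3], [0,5], [1,2], [1,3], [1,4], [2,4], [2,5], [3,4], [3,5], [4,5]
  2-simplices (8): [0,1,2], [0,1,3], [0,2,5], [0,3,5], [1,2,4], [1,3,4], [2,4,5], [3,4,5]

giving chain groups C_0 ≅ Z^6, C_1 ≅ Z^12, C_2 ≅ Z^8.

Boundary ∂_1: C_1 → C_0 maps an edge to its endpoints' difference, ∂[p,q] = q − p.
The 6×12 boundary matrix has rank 5 and Smith normal form diag(1,1,1,1,1).

∂_2: C_2 → C_1 acts by ∂[p,q,r] = [q,r] − [p,r] + [p,q]. For instance
  ∂[0,1,2] = [1,2] − [0,2] + [0,1],
  ∂[3,4,5] = [4,5] − [3,5] + [3,4].
This gives a 12×8 integer matrix of rank 7; reducing to Smith normal form yields diagonal entries (1,1,1,1,1,1,1).

Now H_k = ker ∂_k / im ∂_{k+1}, so:

  H_1: rank ker ∂_1 − rank ∂_2 = (12 − 5) − 7 = 0, and the invariant factors of ∂_2 are all 1, so H_1 ≅ 0.

H_1 ≅ 0.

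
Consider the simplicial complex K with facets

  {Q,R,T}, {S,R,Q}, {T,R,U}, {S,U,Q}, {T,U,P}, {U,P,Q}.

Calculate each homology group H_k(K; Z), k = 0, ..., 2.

H_0 = Z,  H_1 = Z,  H_2 = 0.

We work with the vertex ordering P < Q < R < S < T < U. The simplices of K, each written with vertices in increasing order, are:

  0-simplices (6): P, Q, R, S, T, U
  1-simplices (12): PQ, PT, PU, QR, QS, QT, QU, RS, RT, RU, SU, TU
  2-simplices (6): PQU, PTU, QRS, QRT, QSU, RTU

giving chain groups C_0 ≅ Z^6, C_1 ≅ Z^12, C_2 ≅ Z^6.

∂_1: C_1 → C_0 is given by ∂[p,q] = [q] − [p]. For instance
  ∂QR = R − Q.
This gives a 6×12 integer matrix of rank 5; reducing to Smith normal form yields diagonal entries (1,1,1,1,1).

The boundary map ∂_2: C_2 → C_1 maps a triangle to the signed sum of its edges. For instance
  ∂PQU = QU − PU + PQ,
  ∂RTU = TU − RU + RT.
As a 12×6 matrix over Z this has rank 6, with invariant factors (1,1,1,1,1,1).

Now H_k = ker ∂_k / im ∂_{k+1}, so:

  H_0: rank C_0 − rank ∂_1 = 6 − 5 = 1, and the invariant factors of ∂_1 are all 1, so H_0 = Z.
  H_1: rank ker ∂_1 − rank ∂_2 = (12 − 5) − 6 = 1, and the invariant factors of ∂_2 are all 1, so H_1 = Z.
  H_2: rank ker ∂_2 − rank ∂_3 = (6 − 6) − 0 = 0, and there is no ∂_3, so H_2 = 0.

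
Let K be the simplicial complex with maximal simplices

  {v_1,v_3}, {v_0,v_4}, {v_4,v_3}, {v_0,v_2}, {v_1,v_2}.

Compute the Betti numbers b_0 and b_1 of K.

b_0 = 1, b_1 = 1.

K has 5 vertices, 5 edges.
rank ∂_0 = 0, rank ∂_1 = 4 ⇒ b_0 = 5 − 0 − 4 = 1; all invariant factors of ∂_1 are 1 so no torsion. So H_0 ≅ Z.
rank ∂_1 = 4, rank ∂_2 = 0 ⇒ b_1 = 5 − 4 − 0 = 1. So H_1 ≅ Z.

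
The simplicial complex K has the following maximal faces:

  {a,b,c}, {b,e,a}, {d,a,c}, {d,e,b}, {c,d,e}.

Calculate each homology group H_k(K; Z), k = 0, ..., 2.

H_0 ≅ Z,  H_1 ≅ Z,  H_2 = 0.

Fix the vertex order a < b < c < d < e and write every simplex with vertices in increasing order. Then dim K = 2 and the simplices of K are:

  0-simplices (5): a, b, c, d, e
  1-simplices (10): ab, ac, ad, ae, bc, bd, be, cd, ce, de
  2-simplices (5): abc, abe, acd, bde, cde

so the chain groups are C_0 ≅ Z^5, C_1 ≅ Z^10, C_2 ≅ Z^5.

∂_1: C_1 → C_0 sends each edge [p,q] (with p < q) to q − p. For instance
  ∂be = e − b.
This gives a 5×10 integer matrix of rank 4; reducing to Smith normal form yields diagonal entries (1,1,1,1).

Boundary ∂_2: C_2 → C_1 sends each 2-simplex [p,q,r] to [q,r] − [p,r] + [p,q]. For instance
  ∂acd = cd − ad + ac,
  ∂cde = de − ce + cd.
As a 10×5 matrix over Z this has rank 5, with invariant factors (1,1,1,1,1).

Computing H_k = (kernel of ∂_k) / (image of ∂_{k+1}):

  H_0: rank C_0 − rank ∂_1 = 5 − 4 = 1, and the invariant factors of ∂_1 are all 1, so H_0 = Z.
  H_1: rank ker ∂_1 − rank ∂_2 = (10 − 4) − 5 = 1, and the invariant factors of ∂_2 are all 1, so H_1 = Z.
  H_2: rank ker ∂_2 − rank ∂_3 = (5 − 5) − 0 = 0, and there is no ∂_3, so H_2 = 0.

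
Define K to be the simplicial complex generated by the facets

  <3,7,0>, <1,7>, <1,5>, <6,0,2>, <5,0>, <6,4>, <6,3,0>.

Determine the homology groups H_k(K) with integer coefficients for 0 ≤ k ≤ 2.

H_0 = Z,  H_1 = Z,  H_2 = 0.

Order the vertices as 0 < 1 < 2 < 3 < 4 < 5 < 6 < 7. Listing each simplex with vertices in this order, K has dimension 2 with simplices:

  0-simplices (8): [0], [1], [2], [3], [4], [5], [6], [7]
  1-simplices (11): [0,2], [0,3], [0,5], [0,6], [0,7], [1,5], [1,7], [2,6], [3,6], [3,7], [4,6]
  2-simplices (3): [0,2,6], [0,3,6], [0,3,7]

so the chain groups are C_0 ≅ Z^8, C_1 ≅ Z^11, C_2 ≅ Z^3.

∂_1: C_1 → C_0 is given by ∂[p,q] = [q] − [p]. For instance
  ∂[4,6] = [6] − [4].
The resulting 8×11 matrix has rank 7, and its Smith normal form has invariant factors (1,1,1,1,1,1,1).

∂_2: C_2 → C_1 acts by ∂[p,q,r] = [q,r] − [p,r] + [p,q]. For instance
  ∂[0,2,6] = [2,6] − [0,6] + [0,2],
  ∂[0,3,7] = [3,7] − [0,7] + [0,3].
The resulting 11×3 matrix has rank 3, and its Smith normal form has invariant factors (1,1,1).

Computing H_k = (kernel of ∂_k) / (image of ∂_{k+1}):

  H_0: rank C_0 − rank ∂_1 = 8 − 7 = 1, and the invariant factors of ∂_1 are all 1, so H_0 ≅ Z.
  H_1: rank ker ∂_1 − rank ∂_2 = (11 − 7) − 3 = 1, and the invariant factors of ∂_2 are all 1, so H_1 ≅ Z.
  H_2: rank ker ∂_2 − rank ∂_3 = (3 − 3) − 0 = 0, and there is no ∂_3, so H_2 ≅ 0.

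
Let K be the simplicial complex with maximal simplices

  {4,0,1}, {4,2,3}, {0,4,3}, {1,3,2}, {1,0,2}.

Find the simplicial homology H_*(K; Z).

We work with the vertex ordering 0 < 1 < 2 < 3 < 4. The simplices of K, each written with vertices in increasing order, are:

  0-simplices (5): [0], [1], [2], [3], [4]
  1-simplices (10): [0,1], [0,2], [0,3], [0,4], [1,2], [1,3], [1,4], [2,3], [2,4], [3,4]
  2-simplices (5): [0,1,2], [0,1,4], [0,3,4], [1,2,3], [2,3,4]

so the chain groups are C_0 ≅ Z^5, C_1 ≅ Z^10, C_2 ≅ Z^5.

Boundary ∂_1: C_1 → C_0 is given by ∂[p,q] = [q] − [p].
The 5×10 boundary matrix has rank 4 and Smith normal form diag(1,1,1,1).

Boundary ∂_2: C_2 → C_1 maps a triangle to the signed sum of its edges. For instance
  ∂[2,3,4] = [3,4] − [2,4] + [2,3],
  ∂[0,3,4] = [3,4] − [0,4] + [0,3].
The 10×5 boundary matrix has rank 5 and Smith normal form diag(1,1,1,1,1).

Now H_k = ker ∂_k / im ∂_{k+1}, so:

  H_0: rank C_0 − rank ∂_1 = 5 − 4 = 1, and the invariant factors of ∂_1 are all 1, so H_0 = Z.
  H_1: rank ker ∂_1 − rank ∂_2 = (10 − 4) − 5 = 1, and the invariant factors of ∂_2 are all 1, so H_1 = Z.
  H_2: rank ker ∂_2 − rank ∂_3 = (5 − 5) − 0 = 0, and there is no ∂_3, so H_2 = 0.

H_0 = Z,  H_1 = Z,  H_2 = 0.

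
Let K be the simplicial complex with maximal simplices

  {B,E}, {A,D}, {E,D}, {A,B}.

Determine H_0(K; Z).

We work with the vertex ordering A < B < D < E. The simplices of K, each written with vertices in increasing order, are:

  0-simplices (4): A, B, D, E
  1-simplices (4): AB, AD, BE, DE

Hence C_0 ≅ Z^4, C_1 ≅ Z^4.

∂_1: C_1 → C_0 sends each edge [p,q] (with p < q) to q − p. For instance
  ∂AD = D − A.
This gives a 4×4 integer matrix of rank 3; reducing to Smith normal form yields diagonal entries (1,1,1).

Now H_k = ker ∂_k / im ∂_{k+1}, so:

  H_0: rank C_0 − rank ∂_1 = 4 − 3 = 1, and the invariant factors of ∂_1 are all 1, so H_0 ≅ Z.

H_0 = Z.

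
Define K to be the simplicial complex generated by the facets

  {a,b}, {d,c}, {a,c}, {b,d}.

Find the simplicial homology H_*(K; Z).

Take the total order a < b < c < d on the vertex set. Then K (dimension 1) consists of the simplices:

  0-simplices (4): a, b, c, d
  1-simplices (4): ab, ac, bd, cd

giving chain groups C_0 ≅ Z^4, C_1 ≅ Z^4.

The boundary map ∂_1: C_1 → C_0 maps an edge to its endpoints' difference, ∂[p,q] = q − p.
This gives a 4×4 integer matrix of rank 3; reducing to Smith normal form yields diagonal entries (1,1,1).

From H_k ≅ ker(∂_k) / im(∂_{k+1}) we obtain:

  H_0: rank C_0 − rank ∂_1 = 4 − 3 = 1, and the invariant factors of ∂_1 are all 1, so H_0 = Z.
  H_1: rank ker ∂_1 − rank ∂_2 = (4 − 3) − 0 = 1, and there is no ∂_2, so H_1 = Z.

As a check, the Euler characteristic is 4 − 4 = 0, which agrees with 1 − 1 = 0.

H_0 ≅ Z,  H_1 ≅ Z.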